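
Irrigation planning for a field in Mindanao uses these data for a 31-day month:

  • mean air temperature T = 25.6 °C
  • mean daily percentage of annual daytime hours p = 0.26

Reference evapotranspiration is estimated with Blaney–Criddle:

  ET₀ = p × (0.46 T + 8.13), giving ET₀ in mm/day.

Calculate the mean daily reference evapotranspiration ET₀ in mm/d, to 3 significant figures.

5.18 mm/d

ET₀ = 0.26 × (0.46 × 25.6 + 8.13) = 0.26 × 19.906 = 5.1756 mm/d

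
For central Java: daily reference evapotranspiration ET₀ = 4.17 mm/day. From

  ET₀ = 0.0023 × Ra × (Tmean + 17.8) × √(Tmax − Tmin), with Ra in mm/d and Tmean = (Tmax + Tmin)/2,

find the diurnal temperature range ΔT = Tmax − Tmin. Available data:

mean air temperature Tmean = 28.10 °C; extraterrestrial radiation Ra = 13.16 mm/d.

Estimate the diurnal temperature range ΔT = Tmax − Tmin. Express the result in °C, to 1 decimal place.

√ΔT = ET₀ / [0.0023 × Ra × (Tmean+17.8)] = 4.17 / (0.0023 × 13.16 × 45.90) = 3.0015
ΔT = 3.0015² = 9.009 °C

9.0 °C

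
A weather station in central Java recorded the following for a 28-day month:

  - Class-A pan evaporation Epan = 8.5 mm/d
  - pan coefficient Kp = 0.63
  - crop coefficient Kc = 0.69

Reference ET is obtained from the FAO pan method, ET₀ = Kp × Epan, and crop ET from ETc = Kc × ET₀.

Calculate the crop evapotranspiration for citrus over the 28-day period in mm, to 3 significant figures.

103 mm

ET₀ = 0.63 × 8.5 = 5.3550 mm/d
ETc = Kc × ET₀ = 0.69 × 5.3550 = 3.6950 mm/d
Over 28 days: 3.6950 × 28 = 103.460 mm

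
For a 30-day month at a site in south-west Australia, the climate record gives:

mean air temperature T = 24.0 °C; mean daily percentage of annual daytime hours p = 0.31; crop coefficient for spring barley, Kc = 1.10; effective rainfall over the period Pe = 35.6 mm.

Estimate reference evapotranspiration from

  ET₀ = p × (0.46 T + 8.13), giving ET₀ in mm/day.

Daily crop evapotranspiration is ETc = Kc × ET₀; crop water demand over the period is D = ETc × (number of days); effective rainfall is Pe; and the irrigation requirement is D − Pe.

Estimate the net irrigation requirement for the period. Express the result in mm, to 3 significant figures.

ET₀ = 0.31 × (0.46 × 24.0 + 8.13) = 0.31 × 19.170 = 5.9427 mm/d
ETc = Kc × ET₀ = 1.10 × 5.9427 = 6.5370 mm/d
Crop demand D = ETc × 30 d = 6.5370 × 30 = 196.110 mm
D − Pe = 196.110 − 35.6 = 160.510 mm

161 mm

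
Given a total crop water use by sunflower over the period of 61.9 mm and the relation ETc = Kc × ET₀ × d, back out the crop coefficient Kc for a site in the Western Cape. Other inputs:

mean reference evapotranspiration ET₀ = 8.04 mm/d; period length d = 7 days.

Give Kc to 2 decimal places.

1.10

ETc = Kc × ET₀ × d  ⇒  Kc = ETc / (ET₀ × d)
Kc = 61.9 / (8.04 × 7) = 61.9 / 56.28 = 1.0999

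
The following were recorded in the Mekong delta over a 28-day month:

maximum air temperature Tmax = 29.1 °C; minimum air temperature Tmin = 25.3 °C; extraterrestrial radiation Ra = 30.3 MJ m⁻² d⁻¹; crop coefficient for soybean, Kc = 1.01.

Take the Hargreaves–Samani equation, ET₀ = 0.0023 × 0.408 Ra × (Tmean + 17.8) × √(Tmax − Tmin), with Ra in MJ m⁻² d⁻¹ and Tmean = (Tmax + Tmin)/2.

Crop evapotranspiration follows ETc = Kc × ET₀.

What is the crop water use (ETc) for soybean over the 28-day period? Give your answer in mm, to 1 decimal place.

Tmean = (29.1 + 25.3)/2 = 27.20 °C
0.408 Ra = 0.408 × 30.3 = 12.3624 mm/d equivalent
ET₀ = 0.0023 × 12.3624 × (27.20 + 17.8) × √3.8 = 0.0023 × 12.3624 × 45.00 × 1.9494 = 2.4943 mm/d
ETc = Kc × ET₀ = 1.01 × 2.4943 = 2.5192 mm/d
Over 28 days: 2.5192 × 28 = 70.538 mm

70.5 mm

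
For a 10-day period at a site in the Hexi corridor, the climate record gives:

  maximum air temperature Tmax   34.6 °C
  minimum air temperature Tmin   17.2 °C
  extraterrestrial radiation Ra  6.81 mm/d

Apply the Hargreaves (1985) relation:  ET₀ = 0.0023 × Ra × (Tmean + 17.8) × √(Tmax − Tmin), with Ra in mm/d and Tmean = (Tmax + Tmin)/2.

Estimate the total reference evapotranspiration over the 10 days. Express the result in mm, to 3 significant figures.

Tmean = (34.6 + 17.2)/2 = 25.90 °C
ET₀ = 0.0023 × 6.81 × (25.90 + 17.8) × √17.4 = 0.0023 × 6.81 × 43.70 × 4.1713 = 2.8551 mm/d
Over 10 days: 2.8551 × 10 = 28.551 mm

28.6 mm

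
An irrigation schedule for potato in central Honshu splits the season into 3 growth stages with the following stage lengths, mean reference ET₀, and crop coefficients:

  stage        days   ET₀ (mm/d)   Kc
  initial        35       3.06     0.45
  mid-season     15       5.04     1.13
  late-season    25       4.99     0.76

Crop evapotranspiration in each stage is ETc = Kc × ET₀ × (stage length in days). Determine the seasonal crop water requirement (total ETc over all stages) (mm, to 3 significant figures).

228 mm

initial: 0.45 × 3.06 × 35 = 48.20 mm
mid-season: 1.13 × 5.04 × 15 = 85.43 mm
late-season: 0.76 × 4.99 × 25 = 94.81 mm
Seasonal total = 228.44 mm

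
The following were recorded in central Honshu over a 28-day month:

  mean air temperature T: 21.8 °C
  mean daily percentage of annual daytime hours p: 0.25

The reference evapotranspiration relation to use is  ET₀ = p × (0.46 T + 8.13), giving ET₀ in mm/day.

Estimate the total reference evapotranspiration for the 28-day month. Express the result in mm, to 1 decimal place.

127.1 mm

ET₀ = 0.25 × (0.46 × 21.8 + 8.13) = 0.25 × 18.158 = 4.5395 mm/d
Monthly total = 4.5395 × 28 = 127.106 mm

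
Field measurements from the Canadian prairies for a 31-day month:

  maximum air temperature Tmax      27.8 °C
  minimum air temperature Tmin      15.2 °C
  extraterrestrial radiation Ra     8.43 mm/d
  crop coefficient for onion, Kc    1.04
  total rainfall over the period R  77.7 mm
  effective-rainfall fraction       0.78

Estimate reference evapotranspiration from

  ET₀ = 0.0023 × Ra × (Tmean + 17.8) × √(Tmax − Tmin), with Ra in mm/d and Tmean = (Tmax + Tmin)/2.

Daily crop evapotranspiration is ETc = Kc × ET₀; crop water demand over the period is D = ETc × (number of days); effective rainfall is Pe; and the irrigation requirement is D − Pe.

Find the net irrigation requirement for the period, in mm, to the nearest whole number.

27 mm

Tmean = (27.8 + 15.2)/2 = 21.50 °C
ET₀ = 0.0023 × 8.43 × (21.50 + 17.8) × √12.6 = 0.0023 × 8.43 × 39.30 × 3.5496 = 2.7048 mm/d
ETc = Kc × ET₀ = 1.04 × 2.7048 = 2.8130 mm/d
Crop demand D = ETc × 31 d = 2.8130 × 31 = 87.203 mm
Pe = 0.78 × 77.7 = 60.606 mm
D − Pe = 87.203 − 60.606 = 26.597 mm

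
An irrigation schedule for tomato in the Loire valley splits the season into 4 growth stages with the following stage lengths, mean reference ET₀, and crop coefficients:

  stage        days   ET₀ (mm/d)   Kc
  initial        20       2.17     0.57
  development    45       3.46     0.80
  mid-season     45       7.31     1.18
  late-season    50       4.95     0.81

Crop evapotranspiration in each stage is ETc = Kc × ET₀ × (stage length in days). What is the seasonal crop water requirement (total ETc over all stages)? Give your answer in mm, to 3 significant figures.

738 mm

initial: 0.57 × 2.17 × 20 = 24.74 mm
development: 0.80 × 3.46 × 45 = 124.56 mm
mid-season: 1.18 × 7.31 × 45 = 388.16 mm
late-season: 0.81 × 4.95 × 50 = 200.48 mm
Seasonal total = 737.94 mm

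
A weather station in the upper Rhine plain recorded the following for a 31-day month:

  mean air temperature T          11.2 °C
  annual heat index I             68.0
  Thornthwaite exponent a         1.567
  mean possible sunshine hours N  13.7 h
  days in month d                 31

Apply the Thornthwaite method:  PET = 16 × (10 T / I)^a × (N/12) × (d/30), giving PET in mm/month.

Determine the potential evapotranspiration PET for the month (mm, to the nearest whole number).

10T/I = 10 × 11.2 / 68.0 = 1.6471
(10T/I)^a = 1.6471^1.567 = 2.1857
Uncorrected PET = 16 × 2.1857 = 34.971 mm
Correction = (N/12)(d/30) = (13.7/12)(31/30) = 1.1797
PET = 34.971 × 1.1797 = 41.255 mm/month

41 mm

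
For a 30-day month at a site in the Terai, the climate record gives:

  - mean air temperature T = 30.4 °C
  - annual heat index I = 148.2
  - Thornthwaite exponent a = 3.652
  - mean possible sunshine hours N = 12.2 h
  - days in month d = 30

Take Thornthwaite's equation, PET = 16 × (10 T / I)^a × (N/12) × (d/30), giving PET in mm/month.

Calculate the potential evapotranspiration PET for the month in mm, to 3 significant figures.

224 mm

10T/I = 10 × 30.4 / 148.2 = 2.0513
(10T/I)^a = 2.0513^3.652 = 13.7889
Uncorrected PET = 16 × 13.7889 = 220.622 mm
Correction = (N/12)(d/30) = (12.2/12)(30/30) = 1.0167
PET = 220.622 × 1.0167 = 224.306 mm/month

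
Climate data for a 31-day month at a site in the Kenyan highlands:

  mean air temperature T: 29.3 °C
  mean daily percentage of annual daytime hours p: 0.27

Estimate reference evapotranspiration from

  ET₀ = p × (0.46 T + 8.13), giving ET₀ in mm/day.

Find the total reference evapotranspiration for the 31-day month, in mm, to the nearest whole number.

181 mm

ET₀ = 0.27 × (0.46 × 29.3 + 8.13) = 0.27 × 21.608 = 5.8342 mm/d
Monthly total = 5.8342 × 31 = 180.860 mm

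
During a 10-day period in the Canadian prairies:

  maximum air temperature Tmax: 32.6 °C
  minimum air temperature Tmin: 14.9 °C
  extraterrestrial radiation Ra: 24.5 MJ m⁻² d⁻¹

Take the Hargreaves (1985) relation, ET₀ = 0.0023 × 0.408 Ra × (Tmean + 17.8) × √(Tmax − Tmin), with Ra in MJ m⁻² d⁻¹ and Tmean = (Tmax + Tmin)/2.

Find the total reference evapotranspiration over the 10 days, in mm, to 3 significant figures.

Tmean = (32.6 + 14.9)/2 = 23.75 °C
0.408 Ra = 0.408 × 24.5 = 9.9960 mm/d equivalent
ET₀ = 0.0023 × 9.9960 × (23.75 + 17.8) × √17.7 = 0.0023 × 9.9960 × 41.55 × 4.2071 = 4.0189 mm/d
Over 10 days: 4.0189 × 10 = 40.189 mm

40.2 mm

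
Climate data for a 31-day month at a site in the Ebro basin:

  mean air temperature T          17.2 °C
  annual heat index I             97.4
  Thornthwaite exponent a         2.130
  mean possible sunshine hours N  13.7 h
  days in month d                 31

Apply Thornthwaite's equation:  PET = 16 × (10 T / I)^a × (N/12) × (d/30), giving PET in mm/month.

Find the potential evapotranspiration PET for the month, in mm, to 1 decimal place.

63.4 mm

10T/I = 10 × 17.2 / 97.4 = 1.7659
(10T/I)^a = 1.7659^2.130 = 3.3577
Uncorrected PET = 16 × 3.3577 = 53.723 mm
Correction = (N/12)(d/30) = (13.7/12)(31/30) = 1.1797
PET = 53.723 × 1.1797 = 63.377 mm/month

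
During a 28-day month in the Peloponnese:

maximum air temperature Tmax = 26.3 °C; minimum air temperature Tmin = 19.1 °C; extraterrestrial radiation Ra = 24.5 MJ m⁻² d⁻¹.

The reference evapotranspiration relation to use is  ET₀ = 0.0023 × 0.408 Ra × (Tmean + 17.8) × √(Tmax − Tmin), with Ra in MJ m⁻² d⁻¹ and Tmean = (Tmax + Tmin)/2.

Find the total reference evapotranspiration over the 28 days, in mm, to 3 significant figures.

70.0 mm

Tmean = (26.3 + 19.1)/2 = 22.70 °C
0.408 Ra = 0.408 × 24.5 = 9.9960 mm/d equivalent
ET₀ = 0.0023 × 9.9960 × (22.70 + 17.8) × √7.2 = 0.0023 × 9.9960 × 40.50 × 2.6833 = 2.4985 mm/d
Over 28 days: 2.4985 × 28 = 69.958 mm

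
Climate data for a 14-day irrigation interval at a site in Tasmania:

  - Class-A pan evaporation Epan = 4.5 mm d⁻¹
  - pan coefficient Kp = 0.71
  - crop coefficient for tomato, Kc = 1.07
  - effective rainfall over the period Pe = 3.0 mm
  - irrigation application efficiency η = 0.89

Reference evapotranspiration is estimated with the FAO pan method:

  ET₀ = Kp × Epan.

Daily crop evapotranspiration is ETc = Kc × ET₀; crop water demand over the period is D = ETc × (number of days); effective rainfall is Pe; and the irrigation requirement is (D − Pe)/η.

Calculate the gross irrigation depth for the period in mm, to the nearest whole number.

50 mm

ET₀ = 0.71 × 4.5 = 3.1950 mm/d
ETc = Kc × ET₀ = 1.07 × 3.1950 = 3.4187 mm/d
Crop demand D = ETc × 14 d = 3.4187 × 14 = 47.862 mm
D − Pe = 47.862 − 3.0 = 44.862 mm
Gross irrigation = 44.862 / 0.89 = 50.407 mm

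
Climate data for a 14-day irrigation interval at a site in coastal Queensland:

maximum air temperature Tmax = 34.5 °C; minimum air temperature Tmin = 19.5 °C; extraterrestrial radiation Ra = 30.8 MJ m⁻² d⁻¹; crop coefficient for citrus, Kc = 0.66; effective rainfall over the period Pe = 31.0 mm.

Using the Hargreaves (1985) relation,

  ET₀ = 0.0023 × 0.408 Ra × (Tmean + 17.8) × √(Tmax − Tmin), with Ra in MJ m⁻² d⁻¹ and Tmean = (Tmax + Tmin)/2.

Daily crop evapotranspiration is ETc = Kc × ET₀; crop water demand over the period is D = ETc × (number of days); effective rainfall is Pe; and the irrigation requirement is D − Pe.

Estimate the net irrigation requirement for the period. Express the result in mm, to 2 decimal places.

Tmean = (34.5 + 19.5)/2 = 27.00 °C
0.408 Ra = 0.408 × 30.8 = 12.5664 mm/d equivalent
ET₀ = 0.0023 × 12.5664 × (27.00 + 17.8) × √15.0 = 0.0023 × 12.5664 × 44.80 × 3.8730 = 5.0149 mm/d
ETc = Kc × ET₀ = 0.66 × 5.0149 = 3.3098 mm/d
Crop demand D = ETc × 14 d = 3.3098 × 14 = 46.337 mm
D − Pe = 46.337 − 31.0 = 15.337 mm

15.34 mm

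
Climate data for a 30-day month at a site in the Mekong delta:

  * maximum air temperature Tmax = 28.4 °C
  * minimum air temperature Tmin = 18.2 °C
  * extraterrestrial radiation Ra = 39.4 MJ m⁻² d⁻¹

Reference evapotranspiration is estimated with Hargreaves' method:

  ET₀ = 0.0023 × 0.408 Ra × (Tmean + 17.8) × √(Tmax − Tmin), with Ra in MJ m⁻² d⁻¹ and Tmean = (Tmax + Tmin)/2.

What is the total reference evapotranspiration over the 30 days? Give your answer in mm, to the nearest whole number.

146 mm

Tmean = (28.4 + 18.2)/2 = 23.30 °C
0.408 Ra = 0.408 × 39.4 = 16.0752 mm/d equivalent
ET₀ = 0.0023 × 16.0752 × (23.30 + 17.8) × √10.2 = 0.0023 × 16.0752 × 41.10 × 3.1937 = 4.8531 mm/d
Over 30 days: 4.8531 × 30 = 145.593 mm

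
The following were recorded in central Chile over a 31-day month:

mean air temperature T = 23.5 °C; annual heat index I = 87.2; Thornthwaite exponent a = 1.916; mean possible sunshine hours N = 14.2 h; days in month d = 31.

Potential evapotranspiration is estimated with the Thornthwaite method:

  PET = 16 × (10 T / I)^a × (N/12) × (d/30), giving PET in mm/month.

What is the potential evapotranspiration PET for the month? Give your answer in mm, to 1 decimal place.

130.7 mm

10T/I = 10 × 23.5 / 87.2 = 2.6950
(10T/I)^a = 2.6950^1.916 = 6.6827
Uncorrected PET = 16 × 6.6827 = 106.923 mm
Correction = (N/12)(d/30) = (14.2/12)(31/30) = 1.2228
PET = 106.923 × 1.2228 = 130.745 mm/month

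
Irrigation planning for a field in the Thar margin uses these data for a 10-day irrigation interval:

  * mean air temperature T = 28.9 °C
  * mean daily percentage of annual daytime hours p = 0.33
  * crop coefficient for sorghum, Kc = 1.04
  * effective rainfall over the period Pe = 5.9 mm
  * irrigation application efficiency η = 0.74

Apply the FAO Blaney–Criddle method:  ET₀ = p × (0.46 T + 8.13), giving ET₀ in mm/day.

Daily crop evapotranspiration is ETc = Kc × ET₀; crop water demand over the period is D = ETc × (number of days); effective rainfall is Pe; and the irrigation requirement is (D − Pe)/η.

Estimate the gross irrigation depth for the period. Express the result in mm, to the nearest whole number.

91 mm

ET₀ = 0.33 × (0.46 × 28.9 + 8.13) = 0.33 × 21.424 = 7.0699 mm/d
ETc = Kc × ET₀ = 1.04 × 7.0699 = 7.3527 mm/d
Crop demand D = ETc × 10 d = 7.3527 × 10 = 73.527 mm
D − Pe = 73.527 − 5.9 = 67.627 mm
Gross irrigation = 67.627 / 0.74 = 91.388 mm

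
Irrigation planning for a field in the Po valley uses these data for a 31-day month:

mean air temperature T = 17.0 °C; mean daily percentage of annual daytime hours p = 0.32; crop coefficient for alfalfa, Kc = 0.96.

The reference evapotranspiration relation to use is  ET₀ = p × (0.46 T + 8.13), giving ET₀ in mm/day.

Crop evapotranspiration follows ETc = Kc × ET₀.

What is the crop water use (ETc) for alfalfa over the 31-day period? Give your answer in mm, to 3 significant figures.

152 mm

ET₀ = 0.32 × (0.46 × 17.0 + 8.13) = 0.32 × 15.950 = 5.1040 mm/d
ETc = Kc × ET₀ = 0.96 × 5.1040 = 4.8998 mm/d
Over 31 days: 4.8998 × 31 = 151.894 mm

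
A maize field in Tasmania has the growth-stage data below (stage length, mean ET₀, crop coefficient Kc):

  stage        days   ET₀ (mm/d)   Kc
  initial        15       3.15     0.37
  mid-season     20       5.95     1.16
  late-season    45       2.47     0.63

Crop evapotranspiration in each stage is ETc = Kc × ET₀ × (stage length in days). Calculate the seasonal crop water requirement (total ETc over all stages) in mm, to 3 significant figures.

226 mm

initial: 0.37 × 3.15 × 15 = 17.48 mm
mid-season: 1.16 × 5.95 × 20 = 138.04 mm
late-season: 0.63 × 2.47 × 45 = 70.02 mm
Seasonal total = 225.54 mm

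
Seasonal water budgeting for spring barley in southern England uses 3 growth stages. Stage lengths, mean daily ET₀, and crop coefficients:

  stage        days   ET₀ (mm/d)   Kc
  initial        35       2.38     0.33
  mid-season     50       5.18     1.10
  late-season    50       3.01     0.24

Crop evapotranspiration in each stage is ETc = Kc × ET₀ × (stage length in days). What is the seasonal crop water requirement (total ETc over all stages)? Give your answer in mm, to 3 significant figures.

349 mm

initial: 0.33 × 2.38 × 35 = 27.49 mm
mid-season: 1.10 × 5.18 × 50 = 284.90 mm
late-season: 0.24 × 3.01 × 50 = 36.12 mm
Seasonal total = 348.51 mm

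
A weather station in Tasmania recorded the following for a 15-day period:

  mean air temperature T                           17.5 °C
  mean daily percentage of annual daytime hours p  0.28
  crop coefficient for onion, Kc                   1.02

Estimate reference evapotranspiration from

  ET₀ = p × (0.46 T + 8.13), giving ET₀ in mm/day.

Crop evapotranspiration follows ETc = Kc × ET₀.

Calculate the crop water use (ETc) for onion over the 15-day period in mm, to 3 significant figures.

ET₀ = 0.28 × (0.46 × 17.5 + 8.13) = 0.28 × 16.180 = 4.5304 mm/d
ETc = Kc × ET₀ = 1.02 × 4.5304 = 4.6210 mm/d
Over 15 days: 4.6210 × 15 = 69.315 mm

69.3 mm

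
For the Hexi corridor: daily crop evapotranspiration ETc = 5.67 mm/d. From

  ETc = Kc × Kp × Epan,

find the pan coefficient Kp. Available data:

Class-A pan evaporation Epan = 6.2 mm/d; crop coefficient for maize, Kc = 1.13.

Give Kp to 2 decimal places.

0.81

ETc = Kc × Kp × Epan  ⇒  Kp = ETc / (Kc × Epan)
Kp = 5.67 / (1.13 × 6.2) = 5.67 / 7.006 = 0.8093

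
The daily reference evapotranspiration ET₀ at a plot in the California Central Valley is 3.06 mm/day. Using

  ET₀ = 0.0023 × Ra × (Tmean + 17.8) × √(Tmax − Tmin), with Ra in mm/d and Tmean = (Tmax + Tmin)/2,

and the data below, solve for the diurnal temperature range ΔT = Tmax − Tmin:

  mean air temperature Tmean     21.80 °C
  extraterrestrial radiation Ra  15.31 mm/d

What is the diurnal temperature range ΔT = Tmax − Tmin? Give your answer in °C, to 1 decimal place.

√ΔT = ET₀ / [0.0023 × Ra × (Tmean+17.8)] = 3.06 / (0.0023 × 15.31 × 39.60) = 2.1944
ΔT = 2.1944² = 4.815 °C

4.8 °C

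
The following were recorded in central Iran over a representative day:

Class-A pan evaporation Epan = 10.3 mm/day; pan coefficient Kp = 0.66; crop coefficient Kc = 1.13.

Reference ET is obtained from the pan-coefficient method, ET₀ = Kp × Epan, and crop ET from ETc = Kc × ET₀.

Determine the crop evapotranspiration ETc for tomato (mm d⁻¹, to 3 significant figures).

7.68 mm d⁻¹

ET₀ = 0.66 × 10.3 = 6.7980 mm/d
ETc = Kc × ET₀ = 1.13 × 6.7980 = 7.6817 mm/d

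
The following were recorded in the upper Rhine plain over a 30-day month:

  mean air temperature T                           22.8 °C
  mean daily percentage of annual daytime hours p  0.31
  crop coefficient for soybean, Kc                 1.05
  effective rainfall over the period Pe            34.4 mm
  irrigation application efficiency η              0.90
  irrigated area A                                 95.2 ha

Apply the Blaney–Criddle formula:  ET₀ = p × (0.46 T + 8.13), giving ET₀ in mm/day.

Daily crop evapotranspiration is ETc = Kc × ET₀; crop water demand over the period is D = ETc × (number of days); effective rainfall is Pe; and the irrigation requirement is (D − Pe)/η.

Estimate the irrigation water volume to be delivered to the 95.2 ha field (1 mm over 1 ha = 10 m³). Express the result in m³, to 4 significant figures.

ET₀ = 0.31 × (0.46 × 22.8 + 8.13) = 0.31 × 18.618 = 5.7716 mm/d
ETc = Kc × ET₀ = 1.05 × 5.7716 = 6.0602 mm/d
Crop demand D = ETc × 30 d = 6.0602 × 30 = 181.806 mm
D − Pe = 181.806 − 34.4 = 147.406 mm
Gross irrigation = 147.406 / 0.90 = 163.784 mm
Volume = 163.784 mm × 95.2 ha × 10 = 155922.4 m³

155900 m³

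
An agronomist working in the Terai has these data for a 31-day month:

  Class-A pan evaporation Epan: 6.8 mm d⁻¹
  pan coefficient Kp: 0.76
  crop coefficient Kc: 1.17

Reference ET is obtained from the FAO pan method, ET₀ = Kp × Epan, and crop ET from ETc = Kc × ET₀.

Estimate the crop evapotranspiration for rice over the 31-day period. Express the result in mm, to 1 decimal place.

187.4 mm

ET₀ = 0.76 × 6.8 = 5.1680 mm/d
ETc = Kc × ET₀ = 1.17 × 5.1680 = 6.0466 mm/d
Over 31 days: 6.0466 × 31 = 187.445 mm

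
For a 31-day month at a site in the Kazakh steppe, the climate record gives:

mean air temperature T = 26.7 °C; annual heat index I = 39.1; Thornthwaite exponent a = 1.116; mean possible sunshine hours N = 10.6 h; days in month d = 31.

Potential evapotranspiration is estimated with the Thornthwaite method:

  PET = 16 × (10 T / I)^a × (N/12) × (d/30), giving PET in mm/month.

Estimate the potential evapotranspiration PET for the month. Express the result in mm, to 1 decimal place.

124.6 mm

10T/I = 10 × 26.7 / 39.1 = 6.8286
(10T/I)^a = 6.8286^1.116 = 8.5332
Uncorrected PET = 16 × 8.5332 = 136.531 mm
Correction = (N/12)(d/30) = (10.6/12)(31/30) = 0.9128
PET = 136.531 × 0.9128 = 124.625 mm/month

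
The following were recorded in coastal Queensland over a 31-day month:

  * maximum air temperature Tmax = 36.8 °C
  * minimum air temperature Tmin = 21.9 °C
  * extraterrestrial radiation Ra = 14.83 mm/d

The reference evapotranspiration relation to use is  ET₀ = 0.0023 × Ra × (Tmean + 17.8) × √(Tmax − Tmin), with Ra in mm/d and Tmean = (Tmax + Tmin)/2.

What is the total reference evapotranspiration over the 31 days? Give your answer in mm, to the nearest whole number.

Tmean = (36.8 + 21.9)/2 = 29.35 °C
ET₀ = 0.0023 × 14.83 × (29.35 + 17.8) × √14.9 = 0.0023 × 14.83 × 47.15 × 3.8601 = 6.2080 mm/d
Over 31 days: 6.2080 × 31 = 192.448 mm

192 mm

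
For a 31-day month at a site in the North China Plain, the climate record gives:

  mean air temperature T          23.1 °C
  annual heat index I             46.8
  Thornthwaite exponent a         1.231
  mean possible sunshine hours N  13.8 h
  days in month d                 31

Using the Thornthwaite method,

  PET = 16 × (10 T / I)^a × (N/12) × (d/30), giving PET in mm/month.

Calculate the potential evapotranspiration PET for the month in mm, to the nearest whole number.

10T/I = 10 × 23.1 / 46.8 = 4.9359
(10T/I)^a = 4.9359^1.231 = 7.1373
Uncorrected PET = 16 × 7.1373 = 114.197 mm
Correction = (N/12)(d/30) = (13.8/12)(31/30) = 1.1883
PET = 114.197 × 1.1883 = 135.700 mm/month

136 mm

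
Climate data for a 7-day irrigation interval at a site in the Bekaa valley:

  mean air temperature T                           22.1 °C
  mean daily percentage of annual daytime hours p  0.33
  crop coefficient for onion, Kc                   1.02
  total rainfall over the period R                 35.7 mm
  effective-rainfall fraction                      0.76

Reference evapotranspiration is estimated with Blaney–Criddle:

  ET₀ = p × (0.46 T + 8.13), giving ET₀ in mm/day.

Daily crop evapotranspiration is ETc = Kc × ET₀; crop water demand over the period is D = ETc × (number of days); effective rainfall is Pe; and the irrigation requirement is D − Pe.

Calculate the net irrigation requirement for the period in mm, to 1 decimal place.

ET₀ = 0.33 × (0.46 × 22.1 + 8.13) = 0.33 × 18.296 = 6.0377 mm/d
ETc = Kc × ET₀ = 1.02 × 6.0377 = 6.1585 mm/d
Crop demand D = ETc × 7 d = 6.1585 × 7 = 43.110 mm
Pe = 0.76 × 35.7 = 27.132 mm
D − Pe = 43.110 − 27.132 = 15.978 mm

16.0 mm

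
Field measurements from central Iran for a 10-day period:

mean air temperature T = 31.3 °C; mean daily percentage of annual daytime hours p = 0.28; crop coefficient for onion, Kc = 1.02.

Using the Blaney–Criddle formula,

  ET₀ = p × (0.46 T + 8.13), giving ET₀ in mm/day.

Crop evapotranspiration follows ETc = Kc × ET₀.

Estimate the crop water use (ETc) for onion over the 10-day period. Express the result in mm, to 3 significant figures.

64.3 mm

ET₀ = 0.28 × (0.46 × 31.3 + 8.13) = 0.28 × 22.528 = 6.3078 mm/d
ETc = Kc × ET₀ = 1.02 × 6.3078 = 6.4340 mm/d
Over 10 days: 6.4340 × 10 = 64.340 mm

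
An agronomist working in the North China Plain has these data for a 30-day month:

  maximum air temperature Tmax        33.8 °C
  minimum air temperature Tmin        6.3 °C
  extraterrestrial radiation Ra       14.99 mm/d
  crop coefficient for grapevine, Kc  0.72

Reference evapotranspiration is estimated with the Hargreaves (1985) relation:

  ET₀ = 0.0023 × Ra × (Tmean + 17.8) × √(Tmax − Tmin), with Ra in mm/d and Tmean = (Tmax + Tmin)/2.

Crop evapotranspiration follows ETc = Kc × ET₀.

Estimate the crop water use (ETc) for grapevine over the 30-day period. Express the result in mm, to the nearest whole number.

Tmean = (33.8 + 6.3)/2 = 20.05 °C
ET₀ = 0.0023 × 14.99 × (20.05 + 17.8) × √27.5 = 0.0023 × 14.99 × 37.85 × 5.2440 = 6.8432 mm/d
ETc = Kc × ET₀ = 0.72 × 6.8432 = 4.9271 mm/d
Over 30 days: 4.9271 × 30 = 147.813 mm

148 mm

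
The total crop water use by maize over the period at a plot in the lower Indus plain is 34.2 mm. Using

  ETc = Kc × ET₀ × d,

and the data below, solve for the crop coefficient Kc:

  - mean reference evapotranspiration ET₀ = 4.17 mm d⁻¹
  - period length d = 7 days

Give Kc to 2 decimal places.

ETc = Kc × ET₀ × d  ⇒  Kc = ETc / (ET₀ × d)
Kc = 34.2 / (4.17 × 7) = 34.2 / 29.19 = 1.1716

1.17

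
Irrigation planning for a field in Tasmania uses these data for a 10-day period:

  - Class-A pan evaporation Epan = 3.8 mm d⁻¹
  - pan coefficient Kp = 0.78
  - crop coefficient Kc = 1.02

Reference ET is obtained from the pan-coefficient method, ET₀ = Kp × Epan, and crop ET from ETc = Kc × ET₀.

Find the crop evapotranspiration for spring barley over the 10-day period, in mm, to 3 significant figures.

ET₀ = 0.78 × 3.8 = 2.9640 mm/d
ETc = Kc × ET₀ = 1.02 × 2.9640 = 3.0233 mm/d
Over 10 days: 3.0233 × 10 = 30.233 mm

30.2 mm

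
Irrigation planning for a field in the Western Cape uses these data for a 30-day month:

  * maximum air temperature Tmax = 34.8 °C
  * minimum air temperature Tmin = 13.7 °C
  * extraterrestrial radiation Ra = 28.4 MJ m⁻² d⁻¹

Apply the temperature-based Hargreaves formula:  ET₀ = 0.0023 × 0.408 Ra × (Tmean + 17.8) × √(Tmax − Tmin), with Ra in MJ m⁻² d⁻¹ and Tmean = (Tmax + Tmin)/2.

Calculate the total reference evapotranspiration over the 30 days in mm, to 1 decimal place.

Tmean = (34.8 + 13.7)/2 = 24.25 °C
0.408 Ra = 0.408 × 28.4 = 11.5872 mm/d equivalent
ET₀ = 0.0023 × 11.5872 × (24.25 + 17.8) × √21.1 = 0.0023 × 11.5872 × 42.05 × 4.5935 = 5.1477 mm/d
Over 30 days: 5.1477 × 30 = 154.431 mm

154.4 mm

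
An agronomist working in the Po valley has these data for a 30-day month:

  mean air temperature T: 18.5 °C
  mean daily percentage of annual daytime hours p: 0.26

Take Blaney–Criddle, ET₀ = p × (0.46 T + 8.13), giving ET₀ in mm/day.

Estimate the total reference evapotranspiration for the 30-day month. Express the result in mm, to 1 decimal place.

129.8 mm

ET₀ = 0.26 × (0.46 × 18.5 + 8.13) = 0.26 × 16.640 = 4.3264 mm/d
Monthly total = 4.3264 × 30 = 129.792 mm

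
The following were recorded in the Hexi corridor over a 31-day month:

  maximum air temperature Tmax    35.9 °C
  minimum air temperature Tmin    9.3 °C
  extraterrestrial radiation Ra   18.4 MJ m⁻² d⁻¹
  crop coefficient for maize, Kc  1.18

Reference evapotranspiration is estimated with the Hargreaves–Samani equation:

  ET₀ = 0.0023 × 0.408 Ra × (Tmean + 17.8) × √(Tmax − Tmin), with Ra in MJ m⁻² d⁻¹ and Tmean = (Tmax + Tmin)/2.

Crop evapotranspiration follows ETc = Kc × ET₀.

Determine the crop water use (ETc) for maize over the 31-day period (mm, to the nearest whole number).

Tmean = (35.9 + 9.3)/2 = 22.60 °C
0.408 Ra = 0.408 × 18.4 = 7.5072 mm/d equivalent
ET₀ = 0.0023 × 7.5072 × (22.60 + 17.8) × √26.6 = 0.0023 × 7.5072 × 40.40 × 5.1575 = 3.5977 mm/d
ETc = Kc × ET₀ = 1.18 × 3.5977 = 4.2453 mm/d
Over 31 days: 4.2453 × 31 = 131.604 mm

132 mm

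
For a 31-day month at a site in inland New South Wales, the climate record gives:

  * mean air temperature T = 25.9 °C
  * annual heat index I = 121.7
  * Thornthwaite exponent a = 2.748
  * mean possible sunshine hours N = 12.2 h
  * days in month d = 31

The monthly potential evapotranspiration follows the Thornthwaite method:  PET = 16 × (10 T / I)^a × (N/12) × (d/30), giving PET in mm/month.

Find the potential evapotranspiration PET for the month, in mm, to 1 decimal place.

133.9 mm

10T/I = 10 × 25.9 / 121.7 = 2.1282
(10T/I)^a = 2.1282^2.748 = 7.9685
Uncorrected PET = 16 × 7.9685 = 127.496 mm
Correction = (N/12)(d/30) = (12.2/12)(31/30) = 1.0506
PET = 127.496 × 1.0506 = 133.947 mm/month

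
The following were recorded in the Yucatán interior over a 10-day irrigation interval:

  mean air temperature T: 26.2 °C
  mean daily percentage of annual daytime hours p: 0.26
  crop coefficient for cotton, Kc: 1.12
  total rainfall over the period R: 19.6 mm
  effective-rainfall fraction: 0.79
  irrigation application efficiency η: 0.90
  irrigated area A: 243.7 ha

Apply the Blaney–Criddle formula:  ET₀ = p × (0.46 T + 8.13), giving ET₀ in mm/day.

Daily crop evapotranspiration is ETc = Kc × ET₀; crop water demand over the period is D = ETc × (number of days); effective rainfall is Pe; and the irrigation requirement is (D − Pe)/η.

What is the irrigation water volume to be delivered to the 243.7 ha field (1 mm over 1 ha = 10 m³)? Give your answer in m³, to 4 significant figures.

117200 m³

ET₀ = 0.26 × (0.46 × 26.2 + 8.13) = 0.26 × 20.182 = 5.2473 mm/d
ETc = Kc × ET₀ = 1.12 × 5.2473 = 5.8770 mm/d
Crop demand D = ETc × 10 d = 5.8770 × 10 = 58.770 mm
Pe = 0.79 × 19.6 = 15.484 mm
D − Pe = 58.770 − 15.484 = 43.286 mm
Gross irrigation = 43.286 / 0.90 = 48.096 mm
Volume = 48.096 mm × 243.7 ha × 10 = 117210.0 m³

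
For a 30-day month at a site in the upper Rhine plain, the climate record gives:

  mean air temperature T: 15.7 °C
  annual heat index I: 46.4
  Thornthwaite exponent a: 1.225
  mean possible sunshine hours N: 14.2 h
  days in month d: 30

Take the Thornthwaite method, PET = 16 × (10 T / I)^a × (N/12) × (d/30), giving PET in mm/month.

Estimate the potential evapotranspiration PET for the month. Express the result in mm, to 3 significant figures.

84.3 mm

10T/I = 10 × 15.7 / 46.4 = 3.3836
(10T/I)^a = 3.3836^1.225 = 4.4513
Uncorrected PET = 16 × 4.4513 = 71.221 mm
Correction = (N/12)(d/30) = (14.2/12)(30/30) = 1.1833
PET = 71.221 × 1.1833 = 84.276 mm/month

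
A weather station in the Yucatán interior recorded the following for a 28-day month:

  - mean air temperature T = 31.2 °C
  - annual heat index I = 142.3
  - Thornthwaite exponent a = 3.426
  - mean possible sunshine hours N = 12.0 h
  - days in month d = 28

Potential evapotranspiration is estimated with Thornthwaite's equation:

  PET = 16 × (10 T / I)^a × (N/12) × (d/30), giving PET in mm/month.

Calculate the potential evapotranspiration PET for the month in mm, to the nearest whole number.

220 mm

10T/I = 10 × 31.2 / 142.3 = 2.1926
(10T/I)^a = 2.1926^3.426 = 14.7274
Uncorrected PET = 16 × 14.7274 = 235.638 mm
Correction = (N/12)(d/30) = (12.0/12)(28/30) = 0.9333
PET = 235.638 × 0.9333 = 219.921 mm/month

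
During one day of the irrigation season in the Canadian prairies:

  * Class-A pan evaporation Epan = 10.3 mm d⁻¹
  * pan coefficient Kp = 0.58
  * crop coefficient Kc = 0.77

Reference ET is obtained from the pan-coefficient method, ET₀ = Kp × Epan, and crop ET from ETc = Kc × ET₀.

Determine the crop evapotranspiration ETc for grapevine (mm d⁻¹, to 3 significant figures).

4.60 mm d⁻¹

ET₀ = 0.58 × 10.3 = 5.9740 mm/d
ETc = Kc × ET₀ = 0.77 × 5.9740 = 4.6000 mm/d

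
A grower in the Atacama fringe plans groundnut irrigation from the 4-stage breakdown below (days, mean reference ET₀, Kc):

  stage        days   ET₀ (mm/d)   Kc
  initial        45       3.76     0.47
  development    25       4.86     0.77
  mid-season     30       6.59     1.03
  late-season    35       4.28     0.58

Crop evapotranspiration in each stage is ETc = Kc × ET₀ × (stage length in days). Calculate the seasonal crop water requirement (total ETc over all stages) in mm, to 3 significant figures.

464 mm

initial: 0.47 × 3.76 × 45 = 79.52 mm
development: 0.77 × 4.86 × 25 = 93.56 mm
mid-season: 1.03 × 6.59 × 30 = 203.63 mm
late-season: 0.58 × 4.28 × 35 = 86.88 mm
Seasonal total = 463.59 mm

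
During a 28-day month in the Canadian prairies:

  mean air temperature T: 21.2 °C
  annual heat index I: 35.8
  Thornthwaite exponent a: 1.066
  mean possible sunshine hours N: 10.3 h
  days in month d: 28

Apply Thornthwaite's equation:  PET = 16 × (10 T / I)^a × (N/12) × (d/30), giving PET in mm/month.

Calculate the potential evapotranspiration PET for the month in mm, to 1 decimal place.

10T/I = 10 × 21.2 / 35.8 = 5.9218
(10T/I)^a = 5.9218^1.066 = 6.6594
Uncorrected PET = 16 × 6.6594 = 106.550 mm
Correction = (N/12)(d/30) = (10.3/12)(28/30) = 0.8011
PET = 106.550 × 0.8011 = 85.357 mm/month

85.4 mm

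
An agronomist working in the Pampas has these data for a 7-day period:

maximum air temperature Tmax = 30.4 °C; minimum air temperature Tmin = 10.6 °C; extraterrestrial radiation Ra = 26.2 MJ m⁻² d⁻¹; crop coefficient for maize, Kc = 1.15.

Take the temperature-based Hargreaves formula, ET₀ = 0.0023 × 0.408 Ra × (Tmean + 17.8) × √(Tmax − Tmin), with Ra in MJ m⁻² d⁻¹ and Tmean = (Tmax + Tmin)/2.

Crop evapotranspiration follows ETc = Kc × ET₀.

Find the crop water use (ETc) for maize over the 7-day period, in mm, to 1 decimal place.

33.7 mm

Tmean = (30.4 + 10.6)/2 = 20.50 °C
0.408 Ra = 0.408 × 26.2 = 10.6896 mm/d equivalent
ET₀ = 0.0023 × 10.6896 × (20.50 + 17.8) × √19.8 = 0.0023 × 10.6896 × 38.30 × 4.4497 = 4.1900 mm/d
ETc = Kc × ET₀ = 1.15 × 4.1900 = 4.8185 mm/d
Over 7 days: 4.8185 × 7 = 33.730 mm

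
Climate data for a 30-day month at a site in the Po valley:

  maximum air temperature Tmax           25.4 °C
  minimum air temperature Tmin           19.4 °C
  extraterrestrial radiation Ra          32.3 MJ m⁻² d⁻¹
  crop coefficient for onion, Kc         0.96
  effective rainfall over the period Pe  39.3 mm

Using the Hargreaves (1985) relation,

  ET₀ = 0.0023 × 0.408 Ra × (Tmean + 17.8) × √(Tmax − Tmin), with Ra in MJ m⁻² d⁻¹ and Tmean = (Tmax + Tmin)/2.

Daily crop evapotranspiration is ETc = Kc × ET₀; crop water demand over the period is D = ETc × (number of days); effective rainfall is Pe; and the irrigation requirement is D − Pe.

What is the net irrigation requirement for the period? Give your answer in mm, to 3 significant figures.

Tmean = (25.4 + 19.4)/2 = 22.40 °C
0.408 Ra = 0.408 × 32.3 = 13.1784 mm/d equivalent
ET₀ = 0.0023 × 13.1784 × (22.40 + 17.8) × √6.0 = 0.0023 × 13.1784 × 40.20 × 2.4495 = 2.9847 mm/d
ETc = Kc × ET₀ = 0.96 × 2.9847 = 2.8653 mm/d
Crop demand D = ETc × 30 d = 2.8653 × 30 = 85.959 mm
D − Pe = 85.959 − 39.3 = 46.659 mm

46.7 mm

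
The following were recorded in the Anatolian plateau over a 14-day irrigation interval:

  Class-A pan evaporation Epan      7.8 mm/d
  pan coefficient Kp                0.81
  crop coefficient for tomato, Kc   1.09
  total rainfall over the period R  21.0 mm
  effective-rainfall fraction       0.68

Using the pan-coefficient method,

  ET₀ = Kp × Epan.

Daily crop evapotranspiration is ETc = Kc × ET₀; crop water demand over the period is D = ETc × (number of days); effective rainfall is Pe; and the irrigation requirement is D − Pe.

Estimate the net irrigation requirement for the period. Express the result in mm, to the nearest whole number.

ET₀ = 0.81 × 7.8 = 6.3180 mm/d
ETc = Kc × ET₀ = 1.09 × 6.3180 = 6.8866 mm/d
Crop demand D = ETc × 14 d = 6.8866 × 14 = 96.412 mm
Pe = 0.68 × 21.0 = 14.280 mm
D − Pe = 96.412 − 14.280 = 82.132 mm

82 mm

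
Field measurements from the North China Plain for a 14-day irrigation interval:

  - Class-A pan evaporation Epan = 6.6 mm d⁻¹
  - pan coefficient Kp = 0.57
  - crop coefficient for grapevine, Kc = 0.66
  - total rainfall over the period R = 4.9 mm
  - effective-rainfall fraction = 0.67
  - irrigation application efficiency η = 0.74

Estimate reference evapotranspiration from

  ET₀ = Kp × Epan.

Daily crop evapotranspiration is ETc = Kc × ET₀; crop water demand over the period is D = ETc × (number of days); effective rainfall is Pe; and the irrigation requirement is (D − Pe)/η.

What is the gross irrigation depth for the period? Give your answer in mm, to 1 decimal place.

42.5 mm

ET₀ = 0.57 × 6.6 = 3.7620 mm/d
ETc = Kc × ET₀ = 0.66 × 3.7620 = 2.4829 mm/d
Crop demand D = ETc × 14 d = 2.4829 × 14 = 34.761 mm
Pe = 0.67 × 4.9 = 3.283 mm
D − Pe = 34.761 − 3.283 = 31.478 mm
Gross irrigation = 31.478 / 0.74 = 42.538 mm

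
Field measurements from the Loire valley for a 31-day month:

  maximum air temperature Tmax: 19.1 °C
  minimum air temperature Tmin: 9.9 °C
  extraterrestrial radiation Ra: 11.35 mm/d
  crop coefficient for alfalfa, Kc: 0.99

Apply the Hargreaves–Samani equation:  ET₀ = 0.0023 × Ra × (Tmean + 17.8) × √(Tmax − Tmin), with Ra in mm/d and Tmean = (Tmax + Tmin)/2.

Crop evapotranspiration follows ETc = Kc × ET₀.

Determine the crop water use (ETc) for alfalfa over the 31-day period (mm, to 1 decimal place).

Tmean = (19.1 + 9.9)/2 = 14.50 °C
ET₀ = 0.0023 × 11.35 × (14.50 + 17.8) × √9.2 = 0.0023 × 11.35 × 32.30 × 3.0332 = 2.5576 mm/d
ETc = Kc × ET₀ = 0.99 × 2.5576 = 2.5320 mm/d
Over 31 days: 2.5320 × 31 = 78.492 mm

78.5 mm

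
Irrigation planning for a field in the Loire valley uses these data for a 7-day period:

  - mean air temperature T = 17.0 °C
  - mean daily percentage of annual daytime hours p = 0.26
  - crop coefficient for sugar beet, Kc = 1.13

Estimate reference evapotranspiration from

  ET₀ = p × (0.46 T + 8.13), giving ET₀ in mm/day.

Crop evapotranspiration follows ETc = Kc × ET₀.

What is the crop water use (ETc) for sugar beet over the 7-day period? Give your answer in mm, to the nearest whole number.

33 mm

ET₀ = 0.26 × (0.46 × 17.0 + 8.13) = 0.26 × 15.950 = 4.1470 mm/d
ETc = Kc × ET₀ = 1.13 × 4.1470 = 4.6861 mm/d
Over 7 days: 4.6861 × 7 = 32.803 mm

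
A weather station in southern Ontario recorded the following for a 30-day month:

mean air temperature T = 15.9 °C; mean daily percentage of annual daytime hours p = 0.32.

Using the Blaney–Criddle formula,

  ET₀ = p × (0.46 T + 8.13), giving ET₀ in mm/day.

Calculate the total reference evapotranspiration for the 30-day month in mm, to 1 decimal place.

148.3 mm

ET₀ = 0.32 × (0.46 × 15.9 + 8.13) = 0.32 × 15.444 = 4.9421 mm/d
Monthly total = 4.9421 × 30 = 148.263 mm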